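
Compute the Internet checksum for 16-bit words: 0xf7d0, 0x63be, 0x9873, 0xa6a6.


Sum all words (with carry folding):
+ 0xf7d0 = 0xf7d0
+ 0x63be = 0x5b8f
+ 0x9873 = 0xf402
+ 0xa6a6 = 0x9aa9
One's complement: ~0x9aa9
Checksum = 0x6556


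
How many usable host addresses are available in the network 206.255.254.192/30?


Host bits = 32 - 30 = 2
Total addresses = 2^2 = 4
Usable = total - 2 (network and broadcast)
Usable hosts: 2


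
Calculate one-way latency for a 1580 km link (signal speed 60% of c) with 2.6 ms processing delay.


Speed = 0.6 * 3e5 km/s = 180000 km/s
Propagation delay = 1580 / 180000 = 0.0088 s = 8.7778 ms
Processing delay = 2.6 ms
Total one-way latency = 11.3778 ms


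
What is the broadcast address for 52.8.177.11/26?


Network: 52.8.177.0/26
Host bits = 6
Set all host bits to 1:
Broadcast: 52.8.177.63


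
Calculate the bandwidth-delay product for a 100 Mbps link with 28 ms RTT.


BDP = bandwidth * RTT
= 100 Mbps * 28 ms
= 100 * 1e6 * 28 / 1000 bits
= 2800000 bits
= 350000 bytes
= 341.7969 KB
BDP = 2800000 bits (350000 bytes)


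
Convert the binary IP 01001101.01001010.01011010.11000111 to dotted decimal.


01001101 = 77
01001010 = 74
01011010 = 90
11000111 = 199
IP: 77.74.90.199


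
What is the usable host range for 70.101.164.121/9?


Network: 70.0.0.0
Broadcast: 70.127.255.255
First usable = network + 1
Last usable = broadcast - 1
Range: 70.0.0.1 to 70.127.255.254


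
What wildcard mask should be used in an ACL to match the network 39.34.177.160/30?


Subnet mask: 255.255.255.252
Wildcard = 255.255.255.255 - subnet mask
255 - 255 = 0
255 - 255 = 0
255 - 255 = 0
255 - 252 = 3
Wildcard: 0.0.0.3


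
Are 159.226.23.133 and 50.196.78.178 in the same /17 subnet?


Mask: 255.255.128.0
159.226.23.133 AND mask = 159.226.0.0
50.196.78.178 AND mask = 50.196.0.0
No, different subnets (159.226.0.0 vs 50.196.0.0)


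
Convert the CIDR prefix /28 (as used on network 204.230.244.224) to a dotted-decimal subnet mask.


/28 means 28 network bits, 4 host bits
Binary: 11111111111111111111111111110000
Mask: 255.255.255.240


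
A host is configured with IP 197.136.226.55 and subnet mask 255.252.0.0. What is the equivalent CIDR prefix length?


Binary: 11111111.11111100.00000000.00000000
Count leading 1s
Prefix: /14


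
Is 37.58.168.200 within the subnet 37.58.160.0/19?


Subnet network: 37.58.160.0
Test IP AND mask: 37.58.160.0
Yes, 37.58.168.200 is in 37.58.160.0/19


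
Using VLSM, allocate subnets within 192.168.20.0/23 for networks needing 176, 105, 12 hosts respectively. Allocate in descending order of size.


176 hosts -> /24 (254 usable): 192.168.20.0/24
105 hosts -> /25 (126 usable): 192.168.21.0/25
12 hosts -> /28 (14 usable): 192.168.21.128/28
Allocation: 192.168.20.0/24 (176 hosts, 254 usable); 192.168.21.0/25 (105 hosts, 126 usable); 192.168.21.128/28 (12 hosts, 14 usable)


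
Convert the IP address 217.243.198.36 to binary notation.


217 = 11011001
243 = 11110011
198 = 11000110
36 = 00100100
Binary: 11011001.11110011.11000110.00100100


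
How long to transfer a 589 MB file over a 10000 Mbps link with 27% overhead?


Effective throughput = 10000 * (1 - 27/100) = 7300 Mbps
File size in Mb = 589 * 8 = 4712 Mb
Time = 4712 / 7300
Time = 0.6455 seconds


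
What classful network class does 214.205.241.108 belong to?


First octet: 214
Binary: 11010110
110xxxxx -> Class C (192-223)
Class C, default mask 255.255.255.0 (/24)


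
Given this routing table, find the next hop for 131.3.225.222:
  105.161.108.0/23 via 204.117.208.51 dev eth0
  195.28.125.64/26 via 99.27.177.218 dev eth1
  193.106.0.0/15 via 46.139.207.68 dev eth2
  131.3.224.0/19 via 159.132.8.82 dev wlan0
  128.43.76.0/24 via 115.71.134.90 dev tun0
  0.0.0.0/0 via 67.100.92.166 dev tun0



Longest prefix match for 131.3.225.222:
  /23 105.161.108.0: no
  /26 195.28.125.64: no
  /15 193.106.0.0: no
  /19 131.3.224.0: MATCH
  /24 128.43.76.0: no
  /0 0.0.0.0: MATCH
Selected: next-hop 159.132.8.82 via wlan0 (matched /19)


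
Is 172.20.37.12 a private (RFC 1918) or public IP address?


RFC 1918 private ranges:
  10.0.0.0/8 (10.0.0.0 - 10.255.255.255)
  172.16.0.0/12 (172.16.0.0 - 172.31.255.255)
  192.168.0.0/16 (192.168.0.0 - 192.168.255.255)
Private (in 172.16.0.0/12)


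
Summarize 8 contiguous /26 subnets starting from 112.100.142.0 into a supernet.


Original prefix: /26
Number of subnets: 8 = 2^3
New prefix = 26 - 3 = 23
Supernet: 112.100.142.0/23


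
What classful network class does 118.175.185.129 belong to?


First octet: 118
Binary: 01110110
0xxxxxxx -> Class A (1-126)
Class A, default mask 255.0.0.0 (/8)


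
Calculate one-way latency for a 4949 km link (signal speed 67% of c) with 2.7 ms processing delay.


Speed = 0.67 * 3e5 km/s = 201000 km/s
Propagation delay = 4949 / 201000 = 0.0246 s = 24.6219 ms
Processing delay = 2.7 ms
Total one-way latency = 27.3219 ms


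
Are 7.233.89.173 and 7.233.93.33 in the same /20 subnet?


Mask: 255.255.240.0
7.233.89.173 AND mask = 7.233.80.0
7.233.93.33 AND mask = 7.233.80.0
Yes, same subnet (7.233.80.0)


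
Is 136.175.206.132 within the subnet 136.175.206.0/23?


Subnet network: 136.175.206.0
Test IP AND mask: 136.175.206.0
Yes, 136.175.206.132 is in 136.175.206.0/23


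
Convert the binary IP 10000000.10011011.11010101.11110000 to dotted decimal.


10000000 = 128
10011011 = 155
11010101 = 213
11110000 = 240
IP: 128.155.213.240


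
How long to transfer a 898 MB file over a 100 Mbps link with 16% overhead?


Effective throughput = 100 * (1 - 16/100) = 84 Mbps
File size in Mb = 898 * 8 = 7184 Mb
Time = 7184 / 84
Time = 85.5238 seconds


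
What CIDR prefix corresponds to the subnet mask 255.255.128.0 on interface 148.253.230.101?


Binary: 11111111.11111111.10000000.00000000
Count leading 1s
Prefix: /17


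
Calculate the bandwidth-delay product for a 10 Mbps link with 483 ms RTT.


BDP = bandwidth * RTT
= 10 Mbps * 483 ms
= 10 * 1e6 * 483 / 1000 bits
= 4830000 bits
= 603750 bytes
= 589.5996 KB
BDP = 4830000 bits (603750 bytes)


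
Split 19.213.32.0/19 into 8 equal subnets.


New prefix = 19 + 3 = 22
Each subnet has 1024 addresses
  19.213.32.0/22
  19.213.36.0/22
  19.213.40.0/22
  19.213.44.0/22
  19.213.48.0/22
  19.213.52.0/22
  19.213.56.0/22
  19.213.60.0/22
Subnets: 19.213.32.0/22, 19.213.36.0/22, 19.213.40.0/22, 19.213.44.0/22, 19.213.48.0/22, 19.213.52.0/22, 19.213.56.0/22, 19.213.60.0/22


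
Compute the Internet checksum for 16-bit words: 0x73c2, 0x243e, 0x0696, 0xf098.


Sum all words (with carry folding):
+ 0x73c2 = 0x73c2
+ 0x243e = 0x9800
+ 0x0696 = 0x9e96
+ 0xf098 = 0x8f2f
One's complement: ~0x8f2f
Checksum = 0x70d0


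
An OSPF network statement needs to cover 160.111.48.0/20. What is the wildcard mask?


Subnet mask: 255.255.240.0
Wildcard = 255.255.255.255 - subnet mask
255 - 255 = 0
255 - 255 = 0
255 - 240 = 15
255 - 0 = 255
Wildcard: 0.0.15.255


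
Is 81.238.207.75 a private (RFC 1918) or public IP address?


RFC 1918 private ranges:
  10.0.0.0/8 (10.0.0.0 - 10.255.255.255)
  172.16.0.0/12 (172.16.0.0 - 172.31.255.255)
  192.168.0.0/16 (192.168.0.0 - 192.168.255.255)
Public (not in any RFC 1918 range)


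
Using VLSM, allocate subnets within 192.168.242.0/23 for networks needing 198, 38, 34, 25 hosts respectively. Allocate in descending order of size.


198 hosts -> /24 (254 usable): 192.168.242.0/24
38 hosts -> /26 (62 usable): 192.168.243.0/26
34 hosts -> /26 (62 usable): 192.168.243.64/26
25 hosts -> /27 (30 usable): 192.168.243.128/27
Allocation: 192.168.242.0/24 (198 hosts, 254 usable); 192.168.243.0/26 (38 hosts, 62 usable); 192.168.243.64/26 (34 hosts, 62 usable); 192.168.243.128/27 (25 hosts, 30 usable)


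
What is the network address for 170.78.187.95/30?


IP:   10101010.01001110.10111011.01011111
Mask: 11111111.11111111.11111111.11111100
AND operation:
Net:  10101010.01001110.10111011.01011100
Network: 170.78.187.92/30


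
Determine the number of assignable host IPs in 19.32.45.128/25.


Host bits = 32 - 25 = 7
Total addresses = 2^7 = 128
Usable = total - 2 (network and broadcast)
Usable hosts: 126


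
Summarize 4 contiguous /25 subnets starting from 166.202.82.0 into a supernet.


Original prefix: /25
Number of subnets: 4 = 2^2
New prefix = 25 - 2 = 23
Supernet: 166.202.82.0/23


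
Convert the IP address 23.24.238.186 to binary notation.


23 = 00010111
24 = 00011000
238 = 11101110
186 = 10111010
Binary: 00010111.00011000.11101110.10111010


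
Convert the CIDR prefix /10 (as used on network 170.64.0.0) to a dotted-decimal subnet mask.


/10 means 10 network bits, 22 host bits
Binary: 11111111110000000000000000000000
Mask: 255.192.0.0


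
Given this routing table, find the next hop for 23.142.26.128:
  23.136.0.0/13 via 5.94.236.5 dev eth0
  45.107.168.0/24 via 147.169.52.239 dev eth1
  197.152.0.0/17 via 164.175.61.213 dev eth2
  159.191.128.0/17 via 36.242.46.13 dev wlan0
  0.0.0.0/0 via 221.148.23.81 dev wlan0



Longest prefix match for 23.142.26.128:
  /13 23.136.0.0: MATCH
  /24 45.107.168.0: no
  /17 197.152.0.0: no
  /17 159.191.128.0: no
  /0 0.0.0.0: MATCH
Selected: next-hop 5.94.236.5 via eth0 (matched /13)


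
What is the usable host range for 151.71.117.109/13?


Network: 151.64.0.0
Broadcast: 151.71.255.255
First usable = network + 1
Last usable = broadcast - 1
Range: 151.64.0.1 to 151.71.255.254


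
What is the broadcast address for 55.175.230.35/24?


Network: 55.175.230.0/24
Host bits = 8
Set all host bits to 1:
Broadcast: 55.175.230.255


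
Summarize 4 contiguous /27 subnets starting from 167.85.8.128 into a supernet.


Original prefix: /27
Number of subnets: 4 = 2^2
New prefix = 27 - 2 = 25
Supernet: 167.85.8.128/25


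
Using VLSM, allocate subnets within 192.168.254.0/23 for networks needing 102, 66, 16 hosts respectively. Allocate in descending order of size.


102 hosts -> /25 (126 usable): 192.168.254.0/25
66 hosts -> /25 (126 usable): 192.168.254.128/25
16 hosts -> /27 (30 usable): 192.168.255.0/27
Allocation: 192.168.254.0/25 (102 hosts, 126 usable); 192.168.254.128/25 (66 hosts, 126 usable); 192.168.255.0/27 (16 hosts, 30 usable)


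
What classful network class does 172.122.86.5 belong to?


First octet: 172
Binary: 10101100
10xxxxxx -> Class B (128-191)
Class B, default mask 255.255.0.0 (/16)


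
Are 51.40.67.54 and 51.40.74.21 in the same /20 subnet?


Mask: 255.255.240.0
51.40.67.54 AND mask = 51.40.64.0
51.40.74.21 AND mask = 51.40.64.0
Yes, same subnet (51.40.64.0)


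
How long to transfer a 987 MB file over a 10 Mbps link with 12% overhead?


Effective throughput = 10 * (1 - 12/100) = 8.8 Mbps
File size in Mb = 987 * 8 = 7896 Mb
Time = 7896 / 8.8
Time = 897.2727 seconds


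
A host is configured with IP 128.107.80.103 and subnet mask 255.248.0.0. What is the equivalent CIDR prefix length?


Binary: 11111111.11111000.00000000.00000000
Count leading 1s
Prefix: /13


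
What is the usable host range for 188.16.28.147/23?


Network: 188.16.28.0
Broadcast: 188.16.29.255
First usable = network + 1
Last usable = broadcast - 1
Range: 188.16.28.1 to 188.16.29.254


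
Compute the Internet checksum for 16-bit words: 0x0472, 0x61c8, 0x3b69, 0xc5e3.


Sum all words (with carry folding):
+ 0x0472 = 0x0472
+ 0x61c8 = 0x663a
+ 0x3b69 = 0xa1a3
+ 0xc5e3 = 0x6787
One's complement: ~0x6787
Checksum = 0x9878


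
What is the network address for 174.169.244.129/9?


IP:   10101110.10101001.11110100.10000001
Mask: 11111111.10000000.00000000.00000000
AND operation:
Net:  10101110.10000000.00000000.00000000
Network: 174.128.0.0/9


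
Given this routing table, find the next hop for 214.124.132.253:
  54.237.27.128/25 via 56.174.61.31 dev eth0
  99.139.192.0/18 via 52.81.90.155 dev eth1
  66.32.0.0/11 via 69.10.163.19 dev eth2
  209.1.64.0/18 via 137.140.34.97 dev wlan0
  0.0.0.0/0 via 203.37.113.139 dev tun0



Longest prefix match for 214.124.132.253:
  /25 54.237.27.128: no
  /18 99.139.192.0: no
  /11 66.32.0.0: no
  /18 209.1.64.0: no
  /0 0.0.0.0: MATCH
Selected: next-hop 203.37.113.139 via tun0 (matched /0)


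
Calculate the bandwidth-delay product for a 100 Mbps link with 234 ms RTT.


BDP = bandwidth * RTT
= 100 Mbps * 234 ms
= 100 * 1e6 * 234 / 1000 bits
= 23400000 bits
= 2925000 bytes
= 2856.4453 KB
BDP = 23400000 bits (2925000 bytes)


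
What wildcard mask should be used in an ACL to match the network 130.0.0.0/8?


Subnet mask: 255.0.0.0
Wildcard = 255.255.255.255 - subnet mask
255 - 255 = 0
255 - 0 = 255
255 - 0 = 255
255 - 0 = 255
Wildcard: 0.255.255.255


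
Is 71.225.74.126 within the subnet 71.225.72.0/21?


Subnet network: 71.225.72.0
Test IP AND mask: 71.225.72.0
Yes, 71.225.74.126 is in 71.225.72.0/21


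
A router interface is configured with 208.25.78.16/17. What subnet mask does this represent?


/17 means 17 network bits, 15 host bits
Binary: 11111111111111111000000000000000
Mask: 255.255.128.0


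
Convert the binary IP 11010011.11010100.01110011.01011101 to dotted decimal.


11010011 = 211
11010100 = 212
01110011 = 115
01011101 = 93
IP: 211.212.115.93


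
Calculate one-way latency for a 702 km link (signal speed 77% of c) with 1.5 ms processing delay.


Speed = 0.77 * 3e5 km/s = 231000 km/s
Propagation delay = 702 / 231000 = 0.003 s = 3.039 ms
Processing delay = 1.5 ms
Total one-way latency = 4.539 ms


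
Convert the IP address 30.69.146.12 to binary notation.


30 = 00011110
69 = 01000101
146 = 10010010
12 = 00001100
Binary: 00011110.01000101.10010010.00001100


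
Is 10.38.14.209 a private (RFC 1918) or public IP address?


RFC 1918 private ranges:
  10.0.0.0/8 (10.0.0.0 - 10.255.255.255)
  172.16.0.0/12 (172.16.0.0 - 172.31.255.255)
  192.168.0.0/16 (192.168.0.0 - 192.168.255.255)
Private (in 10.0.0.0/8)


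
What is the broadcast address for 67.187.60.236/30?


Network: 67.187.60.236/30
Host bits = 2
Set all host bits to 1:
Broadcast: 67.187.60.239


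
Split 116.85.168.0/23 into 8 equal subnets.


New prefix = 23 + 3 = 26
Each subnet has 64 addresses
  116.85.168.0/26
  116.85.168.64/26
  116.85.168.128/26
  116.85.168.192/26
  116.85.169.0/26
  116.85.169.64/26
  116.85.169.128/26
  116.85.169.192/26
Subnets: 116.85.168.0/26, 116.85.168.64/26, 116.85.168.128/26, 116.85.168.192/26, 116.85.169.0/26, 116.85.169.64/26, 116.85.169.128/26, 116.85.169.192/26


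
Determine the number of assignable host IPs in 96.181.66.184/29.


Host bits = 32 - 29 = 3
Total addresses = 2^3 = 8
Usable = total - 2 (network and broadcast)
Usable hosts: 6


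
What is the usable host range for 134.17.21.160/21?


Network: 134.17.16.0
Broadcast: 134.17.23.255
First usable = network + 1
Last usable = broadcast - 1
Range: 134.17.16.1 to 134.17.23.254


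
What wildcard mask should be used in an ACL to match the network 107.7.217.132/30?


Subnet mask: 255.255.255.252
Wildcard = 255.255.255.255 - subnet mask
255 - 255 = 0
255 - 255 = 0
255 - 255 = 0
255 - 252 = 3
Wildcard: 0.0.0.3


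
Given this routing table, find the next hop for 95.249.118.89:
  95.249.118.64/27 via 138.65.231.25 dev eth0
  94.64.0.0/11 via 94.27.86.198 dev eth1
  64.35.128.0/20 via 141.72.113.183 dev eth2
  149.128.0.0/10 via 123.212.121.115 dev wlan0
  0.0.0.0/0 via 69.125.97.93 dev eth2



Longest prefix match for 95.249.118.89:
  /27 95.249.118.64: MATCH
  /11 94.64.0.0: no
  /20 64.35.128.0: no
  /10 149.128.0.0: no
  /0 0.0.0.0: MATCH
Selected: next-hop 138.65.231.25 via eth0 (matched /27)


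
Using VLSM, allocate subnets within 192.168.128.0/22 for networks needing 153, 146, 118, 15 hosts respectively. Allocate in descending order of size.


153 hosts -> /24 (254 usable): 192.168.128.0/24
146 hosts -> /24 (254 usable): 192.168.129.0/24
118 hosts -> /25 (126 usable): 192.168.130.0/25
15 hosts -> /27 (30 usable): 192.168.130.128/27
Allocation: 192.168.128.0/24 (153 hosts, 254 usable); 192.168.129.0/24 (146 hosts, 254 usable); 192.168.130.0/25 (118 hosts, 126 usable); 192.168.130.128/27 (15 hosts, 30 usable)


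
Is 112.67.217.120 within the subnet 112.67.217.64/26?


Subnet network: 112.67.217.64
Test IP AND mask: 112.67.217.64
Yes, 112.67.217.120 is in 112.67.217.64/26


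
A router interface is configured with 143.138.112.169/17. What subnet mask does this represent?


/17 means 17 network bits, 15 host bits
Binary: 11111111111111111000000000000000
Mask: 255.255.128.0


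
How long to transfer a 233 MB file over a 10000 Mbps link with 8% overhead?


Effective throughput = 10000 * (1 - 8/100) = 9200 Mbps
File size in Mb = 233 * 8 = 1864 Mb
Time = 1864 / 9200
Time = 0.2026 seconds


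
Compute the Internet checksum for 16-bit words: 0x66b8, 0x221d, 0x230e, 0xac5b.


Sum all words (with carry folding):
+ 0x66b8 = 0x66b8
+ 0x221d = 0x88d5
+ 0x230e = 0xabe3
+ 0xac5b = 0x583f
One's complement: ~0x583f
Checksum = 0xa7c0


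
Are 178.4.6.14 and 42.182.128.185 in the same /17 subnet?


Mask: 255.255.128.0
178.4.6.14 AND mask = 178.4.0.0
42.182.128.185 AND mask = 42.182.128.0
No, different subnets (178.4.0.0 vs 42.182.128.0)


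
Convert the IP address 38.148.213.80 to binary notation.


38 = 00100110
148 = 10010100
213 = 11010101
80 = 01010000
Binary: 00100110.10010100.11010101.01010000


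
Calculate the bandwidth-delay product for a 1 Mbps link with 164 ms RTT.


BDP = bandwidth * RTT
= 1 Mbps * 164 ms
= 1 * 1e6 * 164 / 1000 bits
= 164000 bits
= 20500 bytes
= 20.0195 KB
BDP = 164000 bits (20500 bytes)


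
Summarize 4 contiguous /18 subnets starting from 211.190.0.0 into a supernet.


Original prefix: /18
Number of subnets: 4 = 2^2
New prefix = 18 - 2 = 16
Supernet: 211.190.0.0/16


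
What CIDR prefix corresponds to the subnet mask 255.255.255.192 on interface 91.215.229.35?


Binary: 11111111.11111111.11111111.11000000
Count leading 1s
Prefix: /26


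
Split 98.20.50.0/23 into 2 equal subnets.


New prefix = 23 + 1 = 24
Each subnet has 256 addresses
  98.20.50.0/24
  98.20.51.0/24
Subnets: 98.20.50.0/24, 98.20.51.0/24


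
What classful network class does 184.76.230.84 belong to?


First octet: 184
Binary: 10111000
10xxxxxx -> Class B (128-191)
Class B, default mask 255.255.0.0 (/16)


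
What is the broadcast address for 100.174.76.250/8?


Network: 100.0.0.0/8
Host bits = 24
Set all host bits to 1:
Broadcast: 100.255.255.255


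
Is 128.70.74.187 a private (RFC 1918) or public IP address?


RFC 1918 private ranges:
  10.0.0.0/8 (10.0.0.0 - 10.255.255.255)
  172.16.0.0/12 (172.16.0.0 - 172.31.255.255)
  192.168.0.0/16 (192.168.0.0 - 192.168.255.255)
Public (not in any RFC 1918 range)


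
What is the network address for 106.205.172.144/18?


IP:   01101010.11001101.10101100.10010000
Mask: 11111111.11111111.11000000.00000000
AND operation:
Net:  01101010.11001101.10000000.00000000
Network: 106.205.128.0/18


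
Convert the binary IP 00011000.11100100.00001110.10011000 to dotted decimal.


00011000 = 24
11100100 = 228
00001110 = 14
10011000 = 152
IP: 24.228.14.152


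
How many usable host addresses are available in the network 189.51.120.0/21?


Host bits = 32 - 21 = 11
Total addresses = 2^11 = 2048
Usable = total - 2 (network and broadcast)
Usable hosts: 2046


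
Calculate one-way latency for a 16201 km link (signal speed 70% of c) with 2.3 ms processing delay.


Speed = 0.7 * 3e5 km/s = 210000 km/s
Propagation delay = 16201 / 210000 = 0.0771 s = 77.1476 ms
Processing delay = 2.3 ms
Total one-way latency = 79.4476 ms


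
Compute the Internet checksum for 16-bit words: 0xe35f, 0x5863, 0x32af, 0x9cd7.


Sum all words (with carry folding):
+ 0xe35f = 0xe35f
+ 0x5863 = 0x3bc3
+ 0x32af = 0x6e72
+ 0x9cd7 = 0x0b4a
One's complement: ~0x0b4a
Checksum = 0xf4b5


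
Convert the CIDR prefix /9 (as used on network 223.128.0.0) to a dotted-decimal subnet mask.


/9 means 9 network bits, 23 host bits
Binary: 11111111100000000000000000000000
Mask: 255.128.0.0


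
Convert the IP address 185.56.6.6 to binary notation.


185 = 10111001
56 = 00111000
6 = 00000110
6 = 00000110
Binary: 10111001.00111000.00000110.00000110


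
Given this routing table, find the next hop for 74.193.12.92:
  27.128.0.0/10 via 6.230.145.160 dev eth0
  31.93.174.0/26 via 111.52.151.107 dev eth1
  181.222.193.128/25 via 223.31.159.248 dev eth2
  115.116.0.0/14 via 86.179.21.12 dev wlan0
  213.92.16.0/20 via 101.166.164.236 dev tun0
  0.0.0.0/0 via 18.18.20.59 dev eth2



Longest prefix match for 74.193.12.92:
  /10 27.128.0.0: no
  /26 31.93.174.0: no
  /25 181.222.193.128: no
  /14 115.116.0.0: no
  /20 213.92.16.0: no
  /0 0.0.0.0: MATCH
Selected: next-hop 18.18.20.59 via eth2 (matched /0)


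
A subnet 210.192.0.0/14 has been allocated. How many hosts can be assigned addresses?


Host bits = 32 - 14 = 18
Total addresses = 2^18 = 262144
Usable = total - 2 (network and broadcast)
Usable hosts: 262142


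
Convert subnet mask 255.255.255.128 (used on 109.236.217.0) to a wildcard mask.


Subnet mask: 255.255.255.128
Wildcard = 255.255.255.255 - subnet mask
255 - 255 = 0
255 - 255 = 0
255 - 255 = 0
255 - 128 = 127
Wildcard: 0.0.0.127


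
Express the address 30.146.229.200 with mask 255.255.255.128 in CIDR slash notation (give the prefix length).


Binary: 11111111.11111111.11111111.10000000
Count leading 1s
Prefix: /25


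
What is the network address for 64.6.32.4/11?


IP:   01000000.00000110.00100000.00000100
Mask: 11111111.11100000.00000000.00000000
AND operation:
Net:  01000000.00000000.00000000.00000000
Network: 64.0.0.0/11


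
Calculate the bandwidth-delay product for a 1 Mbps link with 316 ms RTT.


BDP = bandwidth * RTT
= 1 Mbps * 316 ms
= 1 * 1e6 * 316 / 1000 bits
= 316000 bits
= 39500 bytes
= 38.5742 KB
BDP = 316000 bits (39500 bytes)


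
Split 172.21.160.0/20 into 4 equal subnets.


New prefix = 20 + 2 = 22
Each subnet has 1024 addresses
  172.21.160.0/22
  172.21.164.0/22
  172.21.168.0/22
  172.21.172.0/22
Subnets: 172.21.160.0/22, 172.21.164.0/22, 172.21.168.0/22, 172.21.172.0/22


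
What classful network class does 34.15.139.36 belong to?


First octet: 34
Binary: 00100010
0xxxxxxx -> Class A (1-126)
Class A, default mask 255.0.0.0 (/8)


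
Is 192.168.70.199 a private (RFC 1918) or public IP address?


RFC 1918 private ranges:
  10.0.0.0/8 (10.0.0.0 - 10.255.255.255)
  172.16.0.0/12 (172.16.0.0 - 172.31.255.255)
  192.168.0.0/16 (192.168.0.0 - 192.168.255.255)
Private (in 192.168.0.0/16)


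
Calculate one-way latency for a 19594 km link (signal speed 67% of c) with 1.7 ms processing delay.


Speed = 0.67 * 3e5 km/s = 201000 km/s
Propagation delay = 19594 / 201000 = 0.0975 s = 97.4826 ms
Processing delay = 1.7 ms
Total one-way latency = 99.1826 ms


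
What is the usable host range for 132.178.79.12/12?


Network: 132.176.0.0
Broadcast: 132.191.255.255
First usable = network + 1
Last usable = broadcast - 1
Range: 132.176.0.1 to 132.191.255.254


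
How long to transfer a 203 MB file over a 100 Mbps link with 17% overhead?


Effective throughput = 100 * (1 - 17/100) = 83 Mbps
File size in Mb = 203 * 8 = 1624 Mb
Time = 1624 / 83
Time = 19.5663 seconds


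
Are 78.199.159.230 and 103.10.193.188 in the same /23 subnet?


Mask: 255.255.254.0
78.199.159.230 AND mask = 78.199.158.0
103.10.193.188 AND mask = 103.10.192.0
No, different subnets (78.199.158.0 vs 103.10.192.0)


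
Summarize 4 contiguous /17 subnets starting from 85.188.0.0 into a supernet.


Original prefix: /17
Number of subnets: 4 = 2^2
New prefix = 17 - 2 = 15
Supernet: 85.188.0.0/15


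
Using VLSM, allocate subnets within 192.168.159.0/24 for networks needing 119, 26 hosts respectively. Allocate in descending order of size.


119 hosts -> /25 (126 usable): 192.168.159.0/25
26 hosts -> /27 (30 usable): 192.168.159.128/27
Allocation: 192.168.159.0/25 (119 hosts, 126 usable); 192.168.159.128/27 (26 hosts, 30 usable)


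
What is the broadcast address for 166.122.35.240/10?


Network: 166.64.0.0/10
Host bits = 22
Set all host bits to 1:
Broadcast: 166.127.255.255


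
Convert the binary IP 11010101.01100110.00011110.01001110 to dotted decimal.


11010101 = 213
01100110 = 102
00011110 = 30
01001110 = 78
IP: 213.102.30.78


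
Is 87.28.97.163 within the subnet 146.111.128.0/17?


Subnet network: 146.111.128.0
Test IP AND mask: 87.28.0.0
No, 87.28.97.163 is not in 146.111.128.0/17


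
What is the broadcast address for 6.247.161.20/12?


Network: 6.240.0.0/12
Host bits = 20
Set all host bits to 1:
Broadcast: 6.255.255.255


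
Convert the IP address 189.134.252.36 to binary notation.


189 = 10111101
134 = 10000110
252 = 11111100
36 = 00100100
Binary: 10111101.10000110.11111100.00100100


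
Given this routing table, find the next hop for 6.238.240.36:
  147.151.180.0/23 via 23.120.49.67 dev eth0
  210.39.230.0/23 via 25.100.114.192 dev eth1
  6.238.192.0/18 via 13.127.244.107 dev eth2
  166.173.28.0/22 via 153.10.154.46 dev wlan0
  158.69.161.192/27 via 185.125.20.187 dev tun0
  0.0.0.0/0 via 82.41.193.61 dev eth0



Longest prefix match for 6.238.240.36:
  /23 147.151.180.0: no
  /23 210.39.230.0: no
  /18 6.238.192.0: MATCH
  /22 166.173.28.0: no
  /27 158.69.161.192: no
  /0 0.0.0.0: MATCH
Selected: next-hop 13.127.244.107 via eth2 (matched /18)


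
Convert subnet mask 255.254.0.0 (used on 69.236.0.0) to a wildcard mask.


Subnet mask: 255.254.0.0
Wildcard = 255.255.255.255 - subnet mask
255 - 255 = 0
255 - 254 = 1
255 - 0 = 255
255 - 0 = 255
Wildcard: 0.1.255.255


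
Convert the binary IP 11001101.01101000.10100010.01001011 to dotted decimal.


11001101 = 205
01101000 = 104
10100010 = 162
01001011 = 75
IP: 205.104.162.75


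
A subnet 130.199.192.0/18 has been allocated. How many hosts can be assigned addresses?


Host bits = 32 - 18 = 14
Total addresses = 2^14 = 16384
Usable = total - 2 (network and broadcast)
Usable hosts: 16382


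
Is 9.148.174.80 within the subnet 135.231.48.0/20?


Subnet network: 135.231.48.0
Test IP AND mask: 9.148.160.0
No, 9.148.174.80 is not in 135.231.48.0/20


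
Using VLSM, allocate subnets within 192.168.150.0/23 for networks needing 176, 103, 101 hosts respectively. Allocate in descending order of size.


176 hosts -> /24 (254 usable): 192.168.150.0/24
103 hosts -> /25 (126 usable): 192.168.151.0/25
101 hosts -> /25 (126 usable): 192.168.151.128/25
Allocation: 192.168.150.0/24 (176 hosts, 254 usable); 192.168.151.0/25 (103 hosts, 126 usable); 192.168.151.128/25 (101 hosts, 126 usable)


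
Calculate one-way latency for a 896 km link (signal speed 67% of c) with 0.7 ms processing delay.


Speed = 0.67 * 3e5 km/s = 201000 km/s
Propagation delay = 896 / 201000 = 0.0045 s = 4.4577 ms
Processing delay = 0.7 ms
Total one-way latency = 5.1577 ms


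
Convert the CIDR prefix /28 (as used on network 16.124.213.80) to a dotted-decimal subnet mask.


/28 means 28 network bits, 4 host bits
Binary: 11111111111111111111111111110000
Mask: 255.255.255.240


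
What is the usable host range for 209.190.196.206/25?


Network: 209.190.196.128
Broadcast: 209.190.196.255
First usable = network + 1
Last usable = broadcast - 1
Range: 209.190.196.129 to 209.190.196.254


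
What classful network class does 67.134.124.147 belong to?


First octet: 67
Binary: 01000011
0xxxxxxx -> Class A (1-126)
Class A, default mask 255.0.0.0 (/8)


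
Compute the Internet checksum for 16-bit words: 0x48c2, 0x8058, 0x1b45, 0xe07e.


Sum all words (with carry folding):
+ 0x48c2 = 0x48c2
+ 0x8058 = 0xc91a
+ 0x1b45 = 0xe45f
+ 0xe07e = 0xc4de
One's complement: ~0xc4de
Checksum = 0x3b21


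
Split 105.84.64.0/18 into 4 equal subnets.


New prefix = 18 + 2 = 20
Each subnet has 4096 addresses
  105.84.64.0/20
  105.84.80.0/20
  105.84.96.0/20
  105.84.112.0/20
Subnets: 105.84.64.0/20, 105.84.80.0/20, 105.84.96.0/20, 105.84.112.0/20


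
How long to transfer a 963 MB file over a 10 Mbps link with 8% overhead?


Effective throughput = 10 * (1 - 8/100) = 9.2 Mbps
File size in Mb = 963 * 8 = 7704 Mb
Time = 7704 / 9.2
Time = 837.3913 seconds


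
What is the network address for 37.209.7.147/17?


IP:   00100101.11010001.00000111.10010011
Mask: 11111111.11111111.10000000.00000000
AND operation:
Net:  00100101.11010001.00000000.00000000
Network: 37.209.0.0/17


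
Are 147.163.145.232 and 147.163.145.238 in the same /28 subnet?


Mask: 255.255.255.240
147.163.145.232 AND mask = 147.163.145.224
147.163.145.238 AND mask = 147.163.145.224
Yes, same subnet (147.163.145.224)


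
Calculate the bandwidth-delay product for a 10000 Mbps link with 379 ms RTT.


BDP = bandwidth * RTT
= 10000 Mbps * 379 ms
= 10000 * 1e6 * 379 / 1000 bits
= 3790000000 bits
= 473750000 bytes
= 462646.4844 KB
BDP = 3790000000 bits (473750000 bytes)


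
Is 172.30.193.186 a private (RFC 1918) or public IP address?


RFC 1918 private ranges:
  10.0.0.0/8 (10.0.0.0 - 10.255.255.255)
  172.16.0.0/12 (172.16.0.0 - 172.31.255.255)
  192.168.0.0/16 (192.168.0.0 - 192.168.255.255)
Private (in 172.16.0.0/12)


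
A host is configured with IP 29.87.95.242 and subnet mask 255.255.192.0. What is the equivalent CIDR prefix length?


Binary: 11111111.11111111.11000000.00000000
Count leading 1s
Prefix: /18


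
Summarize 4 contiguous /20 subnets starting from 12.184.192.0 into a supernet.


Original prefix: /20
Number of subnets: 4 = 2^2
New prefix = 20 - 2 = 18
Supernet: 12.184.192.0/18


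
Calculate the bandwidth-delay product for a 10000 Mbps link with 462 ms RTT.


BDP = bandwidth * RTT
= 10000 Mbps * 462 ms
= 10000 * 1e6 * 462 / 1000 bits
= 4620000000 bits
= 577500000 bytes
= 563964.8438 KB
BDP = 4620000000 bits (577500000 bytes)


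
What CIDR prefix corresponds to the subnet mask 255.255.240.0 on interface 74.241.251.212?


Binary: 11111111.11111111.11110000.00000000
Count leading 1s
Prefix: /20


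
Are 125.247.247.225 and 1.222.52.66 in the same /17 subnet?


Mask: 255.255.128.0
125.247.247.225 AND mask = 125.247.128.0
1.222.52.66 AND mask = 1.222.0.0
No, different subnets (125.247.128.0 vs 1.222.0.0)


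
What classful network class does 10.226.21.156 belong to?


First octet: 10
Binary: 00001010
0xxxxxxx -> Class A (1-126)
Class A, default mask 255.0.0.0 (/8)


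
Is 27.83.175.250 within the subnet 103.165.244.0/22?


Subnet network: 103.165.244.0
Test IP AND mask: 27.83.172.0
No, 27.83.175.250 is not in 103.165.244.0/22


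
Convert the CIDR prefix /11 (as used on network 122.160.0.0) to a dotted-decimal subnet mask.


/11 means 11 network bits, 21 host bits
Binary: 11111111111000000000000000000000
Mask: 255.224.0.0


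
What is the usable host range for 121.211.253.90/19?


Network: 121.211.224.0
Broadcast: 121.211.255.255
First usable = network + 1
Last usable = broadcast - 1
Range: 121.211.224.1 to 121.211.255.254


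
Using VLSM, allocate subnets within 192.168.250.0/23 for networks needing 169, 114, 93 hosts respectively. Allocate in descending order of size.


169 hosts -> /24 (254 usable): 192.168.250.0/24
114 hosts -> /25 (126 usable): 192.168.251.0/25
93 hosts -> /25 (126 usable): 192.168.251.128/25
Allocation: 192.168.250.0/24 (169 hosts, 254 usable); 192.168.251.0/25 (114 hosts, 126 usable); 192.168.251.128/25 (93 hosts, 126 usable)


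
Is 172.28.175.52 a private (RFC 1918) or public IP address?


RFC 1918 private ranges:
  10.0.0.0/8 (10.0.0.0 - 10.255.255.255)
  172.16.0.0/12 (172.16.0.0 - 172.31.255.255)
  192.168.0.0/16 (192.168.0.0 - 192.168.255.255)
Private (in 172.16.0.0/12)


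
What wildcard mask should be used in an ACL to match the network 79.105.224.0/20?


Subnet mask: 255.255.240.0
Wildcard = 255.255.255.255 - subnet mask
255 - 255 = 0
255 - 255 = 0
255 - 240 = 15
255 - 0 = 255
Wildcard: 0.0.15.255


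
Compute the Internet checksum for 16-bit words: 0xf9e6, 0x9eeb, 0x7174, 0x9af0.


Sum all words (with carry folding):
+ 0xf9e6 = 0xf9e6
+ 0x9eeb = 0x98d2
+ 0x7174 = 0x0a47
+ 0x9af0 = 0xa537
One's complement: ~0xa537
Checksum = 0x5ac8


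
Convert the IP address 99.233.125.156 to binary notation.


99 = 01100011
233 = 11101001
125 = 01111101
156 = 10011100
Binary: 01100011.11101001.01111101.10011100


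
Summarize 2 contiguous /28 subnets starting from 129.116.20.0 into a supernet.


Original prefix: /28
Number of subnets: 2 = 2^1
New prefix = 28 - 1 = 27
Supernet: 129.116.20.0/27


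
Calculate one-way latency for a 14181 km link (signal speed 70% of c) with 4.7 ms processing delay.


Speed = 0.7 * 3e5 km/s = 210000 km/s
Propagation delay = 14181 / 210000 = 0.0675 s = 67.5286 ms
Processing delay = 4.7 ms
Total one-way latency = 72.2286 ms


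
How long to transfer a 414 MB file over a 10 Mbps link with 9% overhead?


Effective throughput = 10 * (1 - 9/100) = 9.1 Mbps
File size in Mb = 414 * 8 = 3312 Mb
Time = 3312 / 9.1
Time = 363.956 seconds


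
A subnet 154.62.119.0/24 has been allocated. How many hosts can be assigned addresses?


Host bits = 32 - 24 = 8
Total addresses = 2^8 = 256
Usable = total - 2 (network and broadcast)
Usable hosts: 254


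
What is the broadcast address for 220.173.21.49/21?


Network: 220.173.16.0/21
Host bits = 11
Set all host bits to 1:
Broadcast: 220.173.23.255


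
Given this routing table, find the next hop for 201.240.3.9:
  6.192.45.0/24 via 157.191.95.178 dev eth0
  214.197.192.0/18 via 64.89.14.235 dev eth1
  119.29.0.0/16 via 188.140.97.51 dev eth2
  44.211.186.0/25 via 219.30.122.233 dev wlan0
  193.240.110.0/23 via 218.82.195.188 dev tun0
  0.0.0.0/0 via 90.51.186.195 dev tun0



Longest prefix match for 201.240.3.9:
  /24 6.192.45.0: no
  /18 214.197.192.0: no
  /16 119.29.0.0: no
  /25 44.211.186.0: no
  /23 193.240.110.0: no
  /0 0.0.0.0: MATCH
Selected: next-hop 90.51.186.195 via tun0 (matched /0)


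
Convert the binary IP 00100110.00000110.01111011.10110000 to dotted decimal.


00100110 = 38
00000110 = 6
01111011 = 123
10110000 = 176
IP: 38.6.123.176


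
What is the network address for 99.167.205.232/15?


IP:   01100011.10100111.11001101.11101000
Mask: 11111111.11111110.00000000.00000000
AND operation:
Net:  01100011.10100110.00000000.00000000
Network: 99.166.0.0/15


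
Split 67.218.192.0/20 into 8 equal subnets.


New prefix = 20 + 3 = 23
Each subnet has 512 addresses
  67.218.192.0/23
  67.218.194.0/23
  67.218.196.0/23
  67.218.198.0/23
  67.218.200.0/23
  67.218.202.0/23
  67.218.204.0/23
  67.218.206.0/23
Subnets: 67.218.192.0/23, 67.218.194.0/23, 67.218.196.0/23, 67.218.198.0/23, 67.218.200.0/23, 67.218.202.0/23, 67.218.204.0/23, 67.218.206.0/23


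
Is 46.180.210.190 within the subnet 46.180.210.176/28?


Subnet network: 46.180.210.176
Test IP AND mask: 46.180.210.176
Yes, 46.180.210.190 is in 46.180.210.176/28


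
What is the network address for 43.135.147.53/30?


IP:   00101011.10000111.10010011.00110101
Mask: 11111111.11111111.11111111.11111100
AND operation:
Net:  00101011.10000111.10010011.00110100
Network: 43.135.147.52/30


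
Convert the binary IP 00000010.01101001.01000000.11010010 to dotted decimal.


00000010 = 2
01101001 = 105
01000000 = 64
11010010 = 210
IP: 2.105.64.210


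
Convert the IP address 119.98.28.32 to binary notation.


119 = 01110111
98 = 01100010
28 = 00011100
32 = 00100000
Binary: 01110111.01100010.00011100.00100000


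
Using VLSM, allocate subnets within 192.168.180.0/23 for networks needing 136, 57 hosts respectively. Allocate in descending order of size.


136 hosts -> /24 (254 usable): 192.168.180.0/24
57 hosts -> /26 (62 usable): 192.168.181.0/26
Allocation: 192.168.180.0/24 (136 hosts, 254 usable); 192.168.181.0/26 (57 hosts, 62 usable)


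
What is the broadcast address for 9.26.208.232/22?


Network: 9.26.208.0/22
Host bits = 10
Set all host bits to 1:
Broadcast: 9.26.211.255


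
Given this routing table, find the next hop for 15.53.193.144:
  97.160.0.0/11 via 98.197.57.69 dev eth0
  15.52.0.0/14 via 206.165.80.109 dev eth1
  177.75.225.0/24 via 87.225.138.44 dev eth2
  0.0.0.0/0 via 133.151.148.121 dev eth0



Longest prefix match for 15.53.193.144:
  /11 97.160.0.0: no
  /14 15.52.0.0: MATCH
  /24 177.75.225.0: no
  /0 0.0.0.0: MATCH
Selected: next-hop 206.165.80.109 via eth1 (matched /14)


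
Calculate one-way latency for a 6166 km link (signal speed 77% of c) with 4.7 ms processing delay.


Speed = 0.77 * 3e5 km/s = 231000 km/s
Propagation delay = 6166 / 231000 = 0.0267 s = 26.6926 ms
Processing delay = 4.7 ms
Total one-way latency = 31.3926 ms


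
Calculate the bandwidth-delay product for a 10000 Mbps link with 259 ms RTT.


BDP = bandwidth * RTT
= 10000 Mbps * 259 ms
= 10000 * 1e6 * 259 / 1000 bits
= 2590000000 bits
= 323750000 bytes
= 316162.1094 KB
BDP = 2590000000 bits (323750000 bytes)


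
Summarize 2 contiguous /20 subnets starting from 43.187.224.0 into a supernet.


Original prefix: /20
Number of subnets: 2 = 2^1
New prefix = 20 - 1 = 19
Supernet: 43.187.224.0/19


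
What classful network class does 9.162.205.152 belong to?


First octet: 9
Binary: 00001001
0xxxxxxx -> Class A (1-126)
Class A, default mask 255.0.0.0 (/8)


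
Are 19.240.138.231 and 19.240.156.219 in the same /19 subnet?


Mask: 255.255.224.0
19.240.138.231 AND mask = 19.240.128.0
19.240.156.219 AND mask = 19.240.128.0
Yes, same subnet (19.240.128.0)


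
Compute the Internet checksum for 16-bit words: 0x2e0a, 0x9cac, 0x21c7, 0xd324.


Sum all words (with carry folding):
+ 0x2e0a = 0x2e0a
+ 0x9cac = 0xcab6
+ 0x21c7 = 0xec7d
+ 0xd324 = 0xbfa2
One's complement: ~0xbfa2
Checksum = 0x405d


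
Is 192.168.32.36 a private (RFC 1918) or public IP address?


RFC 1918 private ranges:
  10.0.0.0/8 (10.0.0.0 - 10.255.255.255)
  172.16.0.0/12 (172.16.0.0 - 172.31.255.255)
  192.168.0.0/16 (192.168.0.0 - 192.168.255.255)
Private (in 192.168.0.0/16)


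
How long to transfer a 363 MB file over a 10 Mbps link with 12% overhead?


Effective throughput = 10 * (1 - 12/100) = 8.8 Mbps
File size in Mb = 363 * 8 = 2904 Mb
Time = 2904 / 8.8
Time = 330 seconds


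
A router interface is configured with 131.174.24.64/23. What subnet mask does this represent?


/23 means 23 network bits, 9 host bits
Binary: 11111111111111111111111000000000
Mask: 255.255.254.0


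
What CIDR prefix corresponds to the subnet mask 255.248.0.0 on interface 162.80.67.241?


Binary: 11111111.11111000.00000000.00000000
Count leading 1s
Prefix: /13


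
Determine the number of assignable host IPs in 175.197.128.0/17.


Host bits = 32 - 17 = 15
Total addresses = 2^15 = 32768
Usable = total - 2 (network and broadcast)
Usable hosts: 32766


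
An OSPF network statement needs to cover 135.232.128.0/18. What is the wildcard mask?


Subnet mask: 255.255.192.0
Wildcard = 255.255.255.255 - subnet mask
255 - 255 = 0
255 - 255 = 0
255 - 192 = 63
255 - 0 = 255
Wildcard: 0.0.63.255


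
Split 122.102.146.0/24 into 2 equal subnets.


New prefix = 24 + 1 = 25
Each subnet has 128 addresses
  122.102.146.0/25
  122.102.146.128/25
Subnets: 122.102.146.0/25, 122.102.146.128/25


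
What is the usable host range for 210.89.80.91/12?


Network: 210.80.0.0
Broadcast: 210.95.255.255
First usable = network + 1
Last usable = broadcast - 1
Range: 210.80.0.1 to 210.95.255.254


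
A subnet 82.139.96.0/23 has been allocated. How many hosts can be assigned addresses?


Host bits = 32 - 23 = 9
Total addresses = 2^9 = 512
Usable = total - 2 (network and broadcast)
Usable hosts: 510


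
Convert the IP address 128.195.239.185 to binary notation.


128 = 10000000
195 = 11000011
239 = 11101111
185 = 10111001
Binary: 10000000.11000011.11101111.10111001
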